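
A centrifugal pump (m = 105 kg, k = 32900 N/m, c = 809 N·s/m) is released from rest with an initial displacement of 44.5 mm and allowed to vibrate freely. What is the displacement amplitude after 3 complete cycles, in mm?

ζ = c/(2√(km)) = 809/(2√(32900 × 105)) = 809/3717 = 0.2176.
Logarithmic decrement δ = 2πζ/√(1 − ζ²) = 2π × 0.2176/√(1 − 0.0474) = 1.401.
After n cycles, x_n/x₀ = e^(−nδ), so x_3 = 44.5 × e^(−3 × 1.401) = 44.5 × 0.01495 = 0.6653 mm.

0.665 mm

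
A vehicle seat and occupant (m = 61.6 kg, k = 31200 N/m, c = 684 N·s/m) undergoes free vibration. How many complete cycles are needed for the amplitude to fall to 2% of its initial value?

ζ = c/(2√(km)) = 684/(2√(31200 × 61.6)) = 684/2773 = 0.2467.
Logarithmic decrement δ = 2πζ/√(1 − ζ²) = 2π × 0.2467/√(1 − 0.0609) = 1.599.
x_n/x₀ = e^(−nδ) ≤ 0.02; take ln: n ≥ ln(1/0.02)/δ = 3.912/1.599 = 2.446.
So 3 complete cycles are required.

3 cycles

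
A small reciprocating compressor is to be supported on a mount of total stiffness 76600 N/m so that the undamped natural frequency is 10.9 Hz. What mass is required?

ω_n = 2πf_n = 2π × 10.9 = 68.49 rad/s.
m = k/ω_n² = 76600/68.49² = 76600/4690 = 16.33 kg.

16.3 kg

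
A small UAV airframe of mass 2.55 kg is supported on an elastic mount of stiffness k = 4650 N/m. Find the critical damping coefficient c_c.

c_c = 2√(k·m) = 2√(4650 × 2.55) = 2 × 108.9 = 217.8 N·s/m.

218 N·s/m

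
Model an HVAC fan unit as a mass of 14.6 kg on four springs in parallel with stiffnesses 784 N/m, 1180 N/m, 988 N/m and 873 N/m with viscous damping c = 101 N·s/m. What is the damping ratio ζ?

0.214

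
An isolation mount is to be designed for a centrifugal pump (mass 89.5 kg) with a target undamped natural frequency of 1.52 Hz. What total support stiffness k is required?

ω_n = 2πf_n = 2π × 1.52 = 9.550 rad/s.
k = m·ω_n² = 89.5 × 9.550² = 89.5 × 91.21 = 8163 N/m.

8160 N/m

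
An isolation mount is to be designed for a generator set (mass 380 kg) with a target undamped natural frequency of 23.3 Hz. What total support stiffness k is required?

ω_n = 2πf_n = 2π × 23.3 = 146.4 rad/s.
k = m·ω_n² = 380 × 146.4² = 380 × 21430 = 8144000 N/m.

8140000 N/m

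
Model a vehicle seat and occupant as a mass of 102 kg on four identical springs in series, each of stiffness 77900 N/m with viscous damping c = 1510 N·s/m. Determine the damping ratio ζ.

Series springs: 1/k_eq = 4/77900, so k_eq = 77900/4 = 19480 N/m.
ω_n = √(k_eq/m) = √(19480/102) = 13.82 rad/s.
Critical damping c_c = 2√(k_eq·m) = 2√(19480 × 102) = 2819 N·s/m, so ζ = c/c_c = 1510/2819 = 0.5357.

0.536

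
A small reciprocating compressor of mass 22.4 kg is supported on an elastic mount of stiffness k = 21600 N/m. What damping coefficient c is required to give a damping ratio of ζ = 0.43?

598 N·s/m

c_c = 2√(k·m) = 2√(21600 × 22.4) = 1391 N·s/m.
c = ζ·c_c = 0.43 × 1391 = 598.2 N·s/m.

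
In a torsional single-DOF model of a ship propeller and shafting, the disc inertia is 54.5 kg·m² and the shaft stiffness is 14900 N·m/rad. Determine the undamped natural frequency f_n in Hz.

2.63 Hz

ω_n = √(k_t/J) = √(14900/54.5) = √273.4 = 16.53 rad/s.
f_n = ω_n/(2π) = 16.53/6.283 = 2.632 Hz.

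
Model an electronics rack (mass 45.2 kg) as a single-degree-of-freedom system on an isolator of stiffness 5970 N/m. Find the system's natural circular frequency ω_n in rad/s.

11.5 rad/s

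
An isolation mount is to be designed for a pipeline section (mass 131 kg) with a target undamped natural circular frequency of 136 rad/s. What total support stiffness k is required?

2420000 N/m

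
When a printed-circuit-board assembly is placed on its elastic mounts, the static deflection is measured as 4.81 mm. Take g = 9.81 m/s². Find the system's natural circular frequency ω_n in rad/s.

45.2 rad/s

ω_n = √(g/δ_st) = √(9.81/0.00481) = √2040 = 45.16 rad/s.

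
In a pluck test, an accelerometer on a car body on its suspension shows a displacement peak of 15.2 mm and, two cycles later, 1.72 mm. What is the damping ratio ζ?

0.171

Logarithmic decrement δ = (1/n)·ln(x₀/x_n) = (1/2)·ln(15.2/1.72) = (1/2)·ln(8.837) = 1.089.
ζ = δ/√(4π² + δ²) = 1.089/√(39.48 + 1.19) = 1.089/6.377 = 0.1708.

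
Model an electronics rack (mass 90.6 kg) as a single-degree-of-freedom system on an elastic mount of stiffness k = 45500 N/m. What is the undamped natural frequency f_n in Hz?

ω_n = √(k/m) = √(45500/90.6) = √502.2 = 22.41 rad/s.
f_n = ω_n/(2π) = 22.41/6.283 = 3.567 Hz.

3.57 Hz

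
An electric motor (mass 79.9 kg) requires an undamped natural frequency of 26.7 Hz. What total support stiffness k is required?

ω_n = 2πf_n = 2π × 26.7 = 167.8 rad/s.
k = m·ω_n² = 79.9 × 167.8² = 79.9 × 28140 = 2249000 N/m.

2250000 N/m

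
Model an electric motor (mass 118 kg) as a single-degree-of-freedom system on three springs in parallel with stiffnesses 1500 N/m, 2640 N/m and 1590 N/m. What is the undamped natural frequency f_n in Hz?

1.11 Hz

Parallel springs add: k_eq = 1500 + 2640 + 1590 = 5730 N/m.
ω_n = √(k_eq/m) = √(5730/118) = √48.56 = 6.968 rad/s.
f_n = ω_n/(2π) = 6.968/6.283 = 1.109 Hz.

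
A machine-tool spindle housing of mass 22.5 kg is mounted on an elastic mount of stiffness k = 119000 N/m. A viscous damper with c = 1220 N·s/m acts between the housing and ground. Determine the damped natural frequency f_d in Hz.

ω_n = √(k/m) = √(119000/22.5) = 72.72 rad/s.
Critical damping c_c = 2√(k·m) = 2√(119000 × 22.5) = 3273 N·s/m, so ζ = c/c_c = 1220/3273 = 0.3728.
ω_d = ω_n√(1 − ζ²) = 72.72 × √(1 − 0.139) = 67.48 rad/s.
f_d = ω_d/(2π) = 10.74 Hz.

10.7 Hz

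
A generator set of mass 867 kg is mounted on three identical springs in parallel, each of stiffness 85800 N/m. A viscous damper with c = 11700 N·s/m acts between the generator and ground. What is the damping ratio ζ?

Parallel springs add: k_eq = 3 × 85800 = 257400 N/m.
ω_n = √(k_eq/m) = √(257400/867) = 17.23 rad/s.
Critical damping c_c = 2√(k_eq·m) = 2√(257400 × 867) = 29880 N·s/m, so ζ = c/c_c = 11700/29880 = 0.3916.

0.392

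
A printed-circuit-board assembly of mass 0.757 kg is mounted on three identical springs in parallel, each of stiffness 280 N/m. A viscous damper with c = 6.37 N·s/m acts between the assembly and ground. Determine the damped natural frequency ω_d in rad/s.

Parallel springs add: k_eq = 3 × 280 = 840.0 N/m.
ω_n = √(k_eq/m) = √(840.0/0.757) = 33.31 rad/s.
Critical damping c_c = 2√(k_eq·m) = 2√(840.0 × 0.757) = 50.43 N·s/m, so ζ = c/c_c = 6.37/50.43 = 0.1263.
ω_d = ω_n√(1 − ζ²) = 33.31 × √(1 − 0.0160) = 33.04 rad/s.

33.0 rad/s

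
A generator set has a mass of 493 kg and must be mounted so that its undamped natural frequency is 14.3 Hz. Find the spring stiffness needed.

3980000 N/m

ω_n = 2πf_n = 2π × 14.3 = 89.85 rad/s.
k = m·ω_n² = 493 × 89.85² = 493 × 8073 = 3980000 N/m.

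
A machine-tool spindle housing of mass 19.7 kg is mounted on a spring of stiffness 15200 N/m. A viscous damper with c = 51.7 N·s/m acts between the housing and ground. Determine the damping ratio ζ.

0.0472

ω_n = √(k/m) = √(15200/19.7) = 27.78 rad/s.
Critical damping c_c = 2√(k·m) = 2√(15200 × 19.7) = 1094 N·s/m, so ζ = c/c_c = 51.7/1094 = 0.04724.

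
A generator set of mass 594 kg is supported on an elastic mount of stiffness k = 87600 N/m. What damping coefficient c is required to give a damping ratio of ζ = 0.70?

c_c = 2√(k·m) = 2√(87600 × 594) = 14430 N·s/m.
c = ζ·c_c = 0.70 × 14430 = 10100 N·s/m.

10100 N·s/m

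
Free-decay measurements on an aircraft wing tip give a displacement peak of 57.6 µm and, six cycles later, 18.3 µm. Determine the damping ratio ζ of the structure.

0.0304

Logarithmic decrement δ = (1/n)·ln(x₀/x_n) = (1/6)·ln(57.6/18.3) = (1/6)·ln(3.148) = 0.1911.
ζ = δ/√(4π² + δ²) = 0.1911/√(39.48 + 0.0365) = 0.1911/6.286 = 0.03040.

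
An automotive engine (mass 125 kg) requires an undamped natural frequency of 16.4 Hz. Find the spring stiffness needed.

1330000 N/m

ω_n = 2πf_n = 2π × 16.4 = 103.0 rad/s.
k = m·ω_n² = 125 × 103.0² = 125 × 10620 = 1327000 N/m.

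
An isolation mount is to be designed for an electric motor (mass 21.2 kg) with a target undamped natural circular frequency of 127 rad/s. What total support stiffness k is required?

k = m·ω_n² = 21.2 × 127.0² = 21.2 × 16130 = 341900 N/m.

342000 N/m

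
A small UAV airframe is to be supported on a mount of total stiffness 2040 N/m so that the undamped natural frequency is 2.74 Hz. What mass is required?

6.88 kg

ω_n = 2πf_n = 2π × 2.74 = 17.22 rad/s.
m = k/ω_n² = 2040/17.22² = 2040/296.4 = 6.883 kg.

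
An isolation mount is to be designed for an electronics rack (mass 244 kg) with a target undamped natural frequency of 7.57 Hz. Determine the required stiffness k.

ω_n = 2πf_n = 2π × 7.57 = 47.56 rad/s.
k = m·ω_n² = 244 × 47.56² = 244 × 2262 = 552000 N/m.

552000 N/m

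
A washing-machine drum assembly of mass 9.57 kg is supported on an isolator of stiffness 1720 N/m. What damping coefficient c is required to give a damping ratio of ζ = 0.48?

c_c = 2√(k·m) = 2√(1720 × 9.57) = 256.6 N·s/m.
c = ζ·c_c = 0.48 × 256.6 = 123.2 N·s/m.

123 N·s/m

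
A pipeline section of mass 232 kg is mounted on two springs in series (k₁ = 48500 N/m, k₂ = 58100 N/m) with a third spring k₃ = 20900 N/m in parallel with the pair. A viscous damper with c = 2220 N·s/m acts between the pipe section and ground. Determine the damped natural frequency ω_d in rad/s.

13.5 rad/s

Series pair: k_s = k₁k₂/(k₁+k₂) = (48500)(58100)/(48500 + 58100) = 26430 N/m. In parallel with k₃: k_eq = 26430 + 20900 = 47330 N/m.
ω_n = √(k_eq/m) = √(47330/232) = 14.28 rad/s.
Critical damping c_c = 2√(k_eq·m) = 2√(47330 × 232) = 6628 N·s/m, so ζ = c/c_c = 2220/6628 = 0.3350.
ω_d = ω_n√(1 − ζ²) = 14.28 × √(1 − 0.112) = 13.46 rad/s.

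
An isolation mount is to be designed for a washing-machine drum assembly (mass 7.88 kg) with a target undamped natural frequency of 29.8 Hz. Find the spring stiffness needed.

276000 N/m

ω_n = 2πf_n = 2π × 29.8 = 187.2 rad/s.
k = m·ω_n² = 7.88 × 187.2² = 7.88 × 35060 = 276300 N/m.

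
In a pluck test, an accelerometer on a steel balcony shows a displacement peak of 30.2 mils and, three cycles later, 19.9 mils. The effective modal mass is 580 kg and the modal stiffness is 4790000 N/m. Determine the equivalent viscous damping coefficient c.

2330 N·s/m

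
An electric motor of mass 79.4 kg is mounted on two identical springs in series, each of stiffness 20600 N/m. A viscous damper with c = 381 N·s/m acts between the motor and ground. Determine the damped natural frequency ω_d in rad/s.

Series springs: 1/k_eq = 2/20600, so k_eq = 20600/2 = 10300 N/m.
ω_n = √(k_eq/m) = √(10300/79.4) = 11.39 rad/s.
Critical damping c_c = 2√(k_eq·m) = 2√(10300 × 79.4) = 1809 N·s/m, so ζ = c/c_c = 381/1809 = 0.2107.
ω_d = ω_n√(1 − ζ²) = 11.39 × √(1 − 0.0444) = 11.13 rad/s.

11.1 rad/s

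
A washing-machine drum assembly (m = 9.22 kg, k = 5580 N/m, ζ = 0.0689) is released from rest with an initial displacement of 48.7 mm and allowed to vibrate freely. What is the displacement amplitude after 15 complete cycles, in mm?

0.0726 mm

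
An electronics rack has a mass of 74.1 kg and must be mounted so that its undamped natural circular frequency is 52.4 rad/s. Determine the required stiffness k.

k = m·ω_n² = 74.1 × 52.40² = 74.1 × 2746 = 203500 N/m.

203000 N/m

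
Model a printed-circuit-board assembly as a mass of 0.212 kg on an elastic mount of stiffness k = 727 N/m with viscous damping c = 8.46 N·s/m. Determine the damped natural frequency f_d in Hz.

8.76 Hz

ω_n = √(k/m) = √(727.0/0.212) = 58.56 rad/s.
Critical damping c_c = 2√(k·m) = 2√(727.0 × 0.212) = 24.83 N·s/m, so ζ = c/c_c = 8.46/24.83 = 0.3407.
ω_d = ω_n√(1 − ζ²) = 58.56 × √(1 − 0.116) = 55.06 rad/s.
f_d = ω_d/(2π) = 8.762 Hz.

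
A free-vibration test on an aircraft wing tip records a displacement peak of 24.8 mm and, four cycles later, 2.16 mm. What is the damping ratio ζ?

Logarithmic decrement δ = (1/n)·ln(x₀/x_n) = (1/4)·ln(24.8/2.16) = (1/4)·ln(11.48) = 0.6102.
ζ = δ/√(4π² + δ²) = 0.6102/√(39.48 + 0.372) = 0.6102/6.313 = 0.09666.

0.0967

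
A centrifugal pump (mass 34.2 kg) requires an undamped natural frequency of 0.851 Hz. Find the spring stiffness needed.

ω_n = 2πf_n = 2π × 0.851 = 5.347 rad/s.
k = m·ω_n² = 34.2 × 5.347² = 34.2 × 28.59 = 977.8 N/m.

978 N/m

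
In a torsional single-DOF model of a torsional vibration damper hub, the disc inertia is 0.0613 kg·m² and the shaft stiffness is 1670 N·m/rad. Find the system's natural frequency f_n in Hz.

ω_n = √(k_t/J) = √(1670/0.0613) = √27240 = 165.1 rad/s.
f_n = ω_n/(2π) = 165.1/6.283 = 26.27 Hz.

26.3 Hz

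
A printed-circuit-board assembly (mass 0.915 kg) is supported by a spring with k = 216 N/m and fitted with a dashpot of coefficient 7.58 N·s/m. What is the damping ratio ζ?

ω_n = √(k/m) = √(216.0/0.915) = 15.36 rad/s.
Critical damping c_c = 2√(k·m) = 2√(216.0 × 0.915) = 28.12 N·s/m, so ζ = c/c_c = 7.58/28.12 = 0.2696.

0.270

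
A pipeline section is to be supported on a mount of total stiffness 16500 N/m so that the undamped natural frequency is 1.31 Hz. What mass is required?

ω_n = 2πf_n = 2π × 1.31 = 8.231 rad/s.
m = k/ω_n² = 16500/8.231² = 16500/67.75 = 243.5 kg.

244 kg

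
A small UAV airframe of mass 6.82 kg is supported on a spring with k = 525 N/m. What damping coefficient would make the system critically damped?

c_c = 2√(k·m) = 2√(525.0 × 6.82) = 2 × 59.84 = 119.7 N·s/m.

120 N·s/m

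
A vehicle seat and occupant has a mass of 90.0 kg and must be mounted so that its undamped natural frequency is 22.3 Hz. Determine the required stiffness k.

ω_n = 2πf_n = 2π × 22.3 = 140.1 rad/s.
k = m·ω_n² = 90.0 × 140.1² = 90.0 × 19630 = 1767000 N/m.

1770000 N/m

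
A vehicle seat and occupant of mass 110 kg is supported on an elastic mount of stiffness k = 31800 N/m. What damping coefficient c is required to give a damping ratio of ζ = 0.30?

c_c = 2√(k·m) = 2√(31800 × 110) = 3741 N·s/m.
c = ζ·c_c = 0.30 × 3741 = 1122 N·s/m.

1120 N·s/m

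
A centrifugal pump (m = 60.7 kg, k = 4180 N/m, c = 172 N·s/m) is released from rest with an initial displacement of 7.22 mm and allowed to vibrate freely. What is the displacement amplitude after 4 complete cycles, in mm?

0.0927 mm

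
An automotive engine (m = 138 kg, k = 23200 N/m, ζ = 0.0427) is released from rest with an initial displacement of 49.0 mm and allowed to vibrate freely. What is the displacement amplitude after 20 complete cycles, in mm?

Logarithmic decrement δ = 2πζ/√(1 − ζ²) = 2π × 0.04270/√(1 − 0.00182) = 0.2685.
After n cycles, x_n/x₀ = e^(−nδ), so x_20 = 49.0 × e^(−20 × 0.2685) = 49.0 × 0.004651 = 0.2279 mm.

0.228 mm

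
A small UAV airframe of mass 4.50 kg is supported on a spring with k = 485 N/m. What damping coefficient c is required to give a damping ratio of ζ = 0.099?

9.25 N·s/m

c_c = 2√(k·m) = 2√(485.0 × 4.50) = 93.43 N·s/m.
c = ζ·c_c = 0.099 × 93.43 = 9.250 N·s/m.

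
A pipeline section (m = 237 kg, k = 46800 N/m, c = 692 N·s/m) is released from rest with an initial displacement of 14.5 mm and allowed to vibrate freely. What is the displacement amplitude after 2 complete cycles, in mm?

ζ = c/(2√(km)) = 692/(2√(46800 × 237)) = 692/6661 = 0.1039.
Logarithmic decrement δ = 2πζ/√(1 − ζ²) = 2π × 0.1039/√(1 − 0.0108) = 0.6563.
After n cycles, x_n/x₀ = e^(−nδ), so x_2 = 14.5 × e^(−2 × 0.6563) = 14.5 × 0.2691 = 3.902 mm.

3.90 mm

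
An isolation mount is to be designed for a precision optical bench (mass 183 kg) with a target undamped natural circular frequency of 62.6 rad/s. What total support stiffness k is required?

717000 N/m

k = m·ω_n² = 183 × 62.60² = 183 × 3919 = 717100 N/m.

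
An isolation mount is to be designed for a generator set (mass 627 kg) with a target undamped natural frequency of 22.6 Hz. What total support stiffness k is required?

ω_n = 2πf_n = 2π × 22.6 = 142.0 rad/s.
k = m·ω_n² = 627 × 142.0² = 627 × 20160 = 12640000 N/m.

12600000 N/m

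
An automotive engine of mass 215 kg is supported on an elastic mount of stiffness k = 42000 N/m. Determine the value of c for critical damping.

6010 N·s/m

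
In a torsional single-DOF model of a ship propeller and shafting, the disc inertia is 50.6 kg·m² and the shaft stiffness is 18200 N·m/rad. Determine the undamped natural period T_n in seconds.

ω_n = √(k_t/J) = √(18200/50.6) = √359.7 = 18.97 rad/s.
T_n = 2π/ω_n = 6.283/18.97 = 0.3313 s.

0.331 s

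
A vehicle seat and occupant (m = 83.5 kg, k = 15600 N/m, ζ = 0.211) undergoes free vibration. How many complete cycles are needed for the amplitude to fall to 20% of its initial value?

2 cycles

Logarithmic decrement δ = 2πζ/√(1 − ζ²) = 2π × 0.2110/√(1 − 0.0445) = 1.356.
x_n/x₀ = e^(−nδ) ≤ 0.2; take ln: n ≥ ln(1/0.2)/δ = 1.609/1.356 = 1.187.
So 2 complete cycles are required.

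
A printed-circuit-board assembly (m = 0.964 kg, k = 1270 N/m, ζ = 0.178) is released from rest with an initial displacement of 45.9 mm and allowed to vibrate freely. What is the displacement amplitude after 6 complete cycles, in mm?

0.0501 mm

Logarithmic decrement δ = 2πζ/√(1 − ζ²) = 2π × 0.1780/√(1 − 0.0317) = 1.137.
After n cycles, x_n/x₀ = e^(−nδ), so x_6 = 45.9 × e^(−6 × 1.137) = 45.9 × 0.001092 = 0.05014 mm.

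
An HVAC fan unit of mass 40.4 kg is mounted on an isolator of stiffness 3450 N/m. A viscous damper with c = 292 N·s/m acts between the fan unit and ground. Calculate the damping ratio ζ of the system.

0.391

ω_n = √(k/m) = √(3450/40.4) = 9.241 rad/s.
Critical damping c_c = 2√(k·m) = 2√(3450 × 40.4) = 746.7 N·s/m, so ζ = c/c_c = 292/746.7 = 0.3911.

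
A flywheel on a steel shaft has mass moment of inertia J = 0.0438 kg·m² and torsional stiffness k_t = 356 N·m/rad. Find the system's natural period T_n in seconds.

ω_n = √(k_t/J) = √(356/0.0438) = √8128 = 90.15 rad/s.
T_n = 2π/ω_n = 6.283/90.15 = 0.06969 s.

0.0697 s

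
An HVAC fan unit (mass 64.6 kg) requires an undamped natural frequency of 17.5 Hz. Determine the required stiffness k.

781000 N/m

ω_n = 2πf_n = 2π × 17.5 = 110.0 rad/s.
k = m·ω_n² = 64.6 × 110.0² = 64.6 × 12090 = 781000 N/m.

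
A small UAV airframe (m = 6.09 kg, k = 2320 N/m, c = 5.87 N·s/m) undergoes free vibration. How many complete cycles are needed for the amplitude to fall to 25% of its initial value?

ζ = c/(2√(km)) = 5.87/(2√(2320 × 6.09)) = 5.87/237.7 = 0.02469.
Logarithmic decrement δ = 2πζ/√(1 − ζ²) = 2π × 0.02469/√(1 − 0.000610) = 0.1552.
x_n/x₀ = e^(−nδ) ≤ 0.25; take ln: n ≥ ln(1/0.25)/δ = 1.386/0.1552 = 8.933.
So 9 complete cycles are required.

9 cycles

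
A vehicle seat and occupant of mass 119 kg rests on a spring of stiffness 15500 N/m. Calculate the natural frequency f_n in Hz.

1.82 Hz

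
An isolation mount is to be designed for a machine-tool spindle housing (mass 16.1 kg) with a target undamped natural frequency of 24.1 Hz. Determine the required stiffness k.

369000 N/m

ω_n = 2πf_n = 2π × 24.1 = 151.4 rad/s.
k = m·ω_n² = 16.1 × 151.4² = 16.1 × 22930 = 369200 N/m.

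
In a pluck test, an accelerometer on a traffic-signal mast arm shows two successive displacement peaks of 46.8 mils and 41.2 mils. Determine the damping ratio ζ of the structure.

Logarithmic decrement δ = (1/n)·ln(x₀/x_n) = (1/1)·ln(46.8/41.2) = (1/1)·ln(1.136) = 0.1274.
ζ = δ/√(4π² + δ²) = 0.1274/√(39.48 + 0.0162) = 0.1274/6.284 = 0.02028.

0.0203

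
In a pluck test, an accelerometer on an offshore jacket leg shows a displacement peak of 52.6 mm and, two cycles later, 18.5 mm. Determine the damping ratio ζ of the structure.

Logarithmic decrement δ = (1/n)·ln(x₀/x_n) = (1/2)·ln(52.6/18.5) = (1/2)·ln(2.843) = 0.5225.
ζ = δ/√(4π² + δ²) = 0.5225/√(39.48 + 0.273) = 0.5225/6.305 = 0.08287.

0.0829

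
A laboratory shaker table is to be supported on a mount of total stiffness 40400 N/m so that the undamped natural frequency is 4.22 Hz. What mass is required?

57.5 kg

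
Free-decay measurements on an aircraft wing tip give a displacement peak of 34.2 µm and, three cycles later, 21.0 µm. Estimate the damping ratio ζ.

Logarithmic decrement δ = (1/n)·ln(x₀/x_n) = (1/3)·ln(34.2/21.0) = (1/3)·ln(1.629) = 0.1626.
ζ = δ/√(4π² + δ²) = 0.1626/√(39.48 + 0.0264) = 0.1626/6.285 = 0.02586.

0.0259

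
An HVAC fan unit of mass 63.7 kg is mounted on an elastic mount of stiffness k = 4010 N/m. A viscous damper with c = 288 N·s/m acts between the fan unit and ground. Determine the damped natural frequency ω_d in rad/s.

7.61 rad/s

ω_n = √(k/m) = √(4010/63.7) = 7.934 rad/s.
Critical damping c_c = 2√(k·m) = 2√(4010 × 63.7) = 1011 N·s/m, so ζ = c/c_c = 288/1011 = 0.2849.
ω_d = ω_n√(1 − ζ²) = 7.934 × √(1 − 0.0812) = 7.605 rad/s.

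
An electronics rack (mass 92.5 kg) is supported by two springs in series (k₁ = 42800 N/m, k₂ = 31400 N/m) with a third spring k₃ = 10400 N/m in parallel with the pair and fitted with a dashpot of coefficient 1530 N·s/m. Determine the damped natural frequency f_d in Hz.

2.46 Hz

Series pair: k_s = k₁k₂/(k₁+k₂) = (42800)(31400)/(42800 + 31400) = 18110 N/m. In parallel with k₃: k_eq = 18110 + 10400 = 28510 N/m.
ω_n = √(k_eq/m) = √(28510/92.5) = 17.56 rad/s.
Critical damping c_c = 2√(k_eq·m) = 2√(28510 × 92.5) = 3248 N·s/m, so ζ = c/c_c = 1530/3248 = 0.4711.
ω_d = ω_n√(1 − ζ²) = 17.56 × √(1 − 0.222) = 15.49 rad/s.
f_d = ω_d/(2π) = 2.465 Hz.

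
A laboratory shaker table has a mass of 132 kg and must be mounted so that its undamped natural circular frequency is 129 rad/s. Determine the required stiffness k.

k = m·ω_n² = 132 × 129.0² = 132 × 16640 = 2197000 N/m.

2200000 N/m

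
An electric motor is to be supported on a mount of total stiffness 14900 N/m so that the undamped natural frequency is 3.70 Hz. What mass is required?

ω_n = 2πf_n = 2π × 3.70 = 23.25 rad/s.
m = k/ω_n² = 14900/23.25² = 14900/540.5 = 27.57 kg.

27.6 kg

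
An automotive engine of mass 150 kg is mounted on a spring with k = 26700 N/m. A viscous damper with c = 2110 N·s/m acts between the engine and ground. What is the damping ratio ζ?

0.527

ω_n = √(k/m) = √(26700/150) = 13.34 rad/s.
Critical damping c_c = 2√(k·m) = 2√(26700 × 150) = 4002 N·s/m, so ζ = c/c_c = 2110/4002 = 0.5272.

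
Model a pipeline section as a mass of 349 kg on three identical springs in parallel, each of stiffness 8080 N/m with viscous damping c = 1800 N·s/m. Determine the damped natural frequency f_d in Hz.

1.26 Hz

Parallel springs add: k_eq = 3 × 8080 = 24240 N/m.
ω_n = √(k_eq/m) = √(24240/349) = 8.334 rad/s.
Critical damping c_c = 2√(k_eq·m) = 2√(24240 × 349) = 5817 N·s/m, so ζ = c/c_c = 1800/5817 = 0.3094.
ω_d = ω_n√(1 − ζ²) = 8.334 × √(1 − 0.0957) = 7.925 rad/s.
f_d = ω_d/(2π) = 1.261 Hz.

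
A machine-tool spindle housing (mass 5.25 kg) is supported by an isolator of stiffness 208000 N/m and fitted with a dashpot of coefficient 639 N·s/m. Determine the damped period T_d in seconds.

ω_n = √(k/m) = √(208000/5.25) = 199.0 rad/s.
Critical damping c_c = 2√(k·m) = 2√(208000 × 5.25) = 2090 N·s/m, so ζ = c/c_c = 639/2090 = 0.3057.
ω_d = ω_n√(1 − ζ²) = 199.0 × √(1 − 0.0935) = 189.5 rad/s.
T_d = 2π/ω_d = 0.03315 s.

0.0332 s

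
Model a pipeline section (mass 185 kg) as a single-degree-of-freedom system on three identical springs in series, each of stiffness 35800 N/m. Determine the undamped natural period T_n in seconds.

Series springs: 1/k_eq = 3/35800, so k_eq = 35800/3 = 11930 N/m.
ω_n = √(k_eq/m) = √(11930/185) = √64.50 = 8.031 rad/s.
T_n = 2π/ω_n = 6.283/8.031 = 0.7823 s.

0.782 s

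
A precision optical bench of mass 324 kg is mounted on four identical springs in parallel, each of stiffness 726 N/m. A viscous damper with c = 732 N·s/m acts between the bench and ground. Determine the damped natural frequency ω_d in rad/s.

2.77 rad/s

Parallel springs add: k_eq = 4 × 726 = 2904 N/m.
ω_n = √(k_eq/m) = √(2904/324) = 2.994 rad/s.
Critical damping c_c = 2√(k_eq·m) = 2√(2904 × 324) = 1940 N·s/m, so ζ = c/c_c = 732/1940 = 0.3773.
ω_d = ω_n√(1 − ζ²) = 2.994 × √(1 − 0.142) = 2.773 rad/s.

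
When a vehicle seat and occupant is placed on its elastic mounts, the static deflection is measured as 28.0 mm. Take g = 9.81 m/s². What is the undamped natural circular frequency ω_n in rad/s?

ω_n = √(g/δ_st) = √(9.81/0.0280) = √350.4 = 18.72 rad/s.

18.7 rad/s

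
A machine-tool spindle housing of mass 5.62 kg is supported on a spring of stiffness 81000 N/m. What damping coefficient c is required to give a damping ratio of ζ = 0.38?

513 N·s/m

c_c = 2√(k·m) = 2√(81000 × 5.62) = 1349 N·s/m.
c = ζ·c_c = 0.38 × 1349 = 512.8 N·s/m.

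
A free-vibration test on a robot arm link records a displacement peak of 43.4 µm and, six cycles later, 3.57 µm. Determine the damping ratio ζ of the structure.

0.0661

Logarithmic decrement δ = (1/n)·ln(x₀/x_n) = (1/6)·ln(43.4/3.57) = (1/6)·ln(12.16) = 0.4163.
ζ = δ/√(4π² + δ²) = 0.4163/√(39.48 + 0.173) = 0.4163/6.297 = 0.06611.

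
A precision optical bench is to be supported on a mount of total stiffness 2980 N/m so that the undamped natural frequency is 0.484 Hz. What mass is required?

ω_n = 2πf_n = 2π × 0.484 = 3.041 rad/s.
m = k/ω_n² = 2980/3.041² = 2980/9.248 = 322.2 kg.

322 kg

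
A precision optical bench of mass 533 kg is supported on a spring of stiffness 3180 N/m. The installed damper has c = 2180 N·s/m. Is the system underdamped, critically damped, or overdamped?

underdamped

c_c = 2√(k·m) = 2604 N·s/m; ζ = c/c_c = 2180/2604 = 0.837.
Since ζ < 1 the system is underdamped.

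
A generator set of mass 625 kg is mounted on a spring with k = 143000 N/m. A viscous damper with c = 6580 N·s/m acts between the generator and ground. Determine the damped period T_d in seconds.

ω_n = √(k/m) = √(143000/625) = 15.13 rad/s.
Critical damping c_c = 2√(k·m) = 2√(143000 × 625) = 18910 N·s/m, so ζ = c/c_c = 6580/18910 = 0.3480.
ω_d = ω_n√(1 − ζ²) = 15.13 × √(1 − 0.121) = 14.18 rad/s.
T_d = 2π/ω_d = 0.4431 s.

0.443 s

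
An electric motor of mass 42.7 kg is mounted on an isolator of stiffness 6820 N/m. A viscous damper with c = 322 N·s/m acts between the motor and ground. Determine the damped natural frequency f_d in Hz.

1.92 Hz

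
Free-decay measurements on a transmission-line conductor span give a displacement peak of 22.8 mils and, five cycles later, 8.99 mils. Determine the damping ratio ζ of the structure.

0.0296

Logarithmic decrement δ = (1/n)·ln(x₀/x_n) = (1/5)·ln(22.8/8.99) = (1/5)·ln(2.536) = 0.1861.
ζ = δ/√(4π² + δ²) = 0.1861/√(39.48 + 0.0346) = 0.1861/6.286 = 0.02961.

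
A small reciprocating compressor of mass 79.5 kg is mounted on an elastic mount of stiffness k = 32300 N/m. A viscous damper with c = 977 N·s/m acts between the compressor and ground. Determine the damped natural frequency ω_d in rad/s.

ω_n = √(k/m) = √(32300/79.5) = 20.16 rad/s.
Critical damping c_c = 2√(k·m) = 2√(32300 × 79.5) = 3205 N·s/m, so ζ = c/c_c = 977/3205 = 0.3048.
ω_d = ω_n√(1 − ζ²) = 20.16 × √(1 − 0.0929) = 19.20 rad/s.

19.2 rad/s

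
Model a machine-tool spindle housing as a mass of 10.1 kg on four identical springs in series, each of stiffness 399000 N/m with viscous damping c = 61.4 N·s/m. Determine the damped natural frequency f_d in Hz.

Series springs: 1/k_eq = 4/399000, so k_eq = 399000/4 = 99750 N/m.
ω_n = √(k_eq/m) = √(99750/10.1) = 99.38 rad/s.
Critical damping c_c = 2√(k_eq·m) = 2√(99750 × 10.1) = 2007 N·s/m, so ζ = c/c_c = 61.4/2007 = 0.03059.
ω_d = ω_n√(1 − ζ²) = 99.38 × √(1 − 0.000935) = 99.33 rad/s.
f_d = ω_d/(2π) = 15.81 Hz.

15.8 Hz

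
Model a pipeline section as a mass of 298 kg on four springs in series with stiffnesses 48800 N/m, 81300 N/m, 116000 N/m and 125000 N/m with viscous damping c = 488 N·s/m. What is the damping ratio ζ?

0.0994

Series springs: 1/k_eq = 1/48800 + 1/81300 + 1/116000 + 1/125000 = 4.941×10^-5, so k_eq = 20240 N/m.
ω_n = √(k_eq/m) = √(20240/298) = 8.241 rad/s.
Critical damping c_c = 2√(k_eq·m) = 2√(20240 × 298) = 4912 N·s/m, so ζ = c/c_c = 488/4912 = 0.09936.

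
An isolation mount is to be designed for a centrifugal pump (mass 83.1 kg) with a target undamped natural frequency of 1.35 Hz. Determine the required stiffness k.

ω_n = 2πf_n = 2π × 1.35 = 8.482 rad/s.
k = m·ω_n² = 83.1 × 8.482² = 83.1 × 71.95 = 5979 N/m.

5980 N/m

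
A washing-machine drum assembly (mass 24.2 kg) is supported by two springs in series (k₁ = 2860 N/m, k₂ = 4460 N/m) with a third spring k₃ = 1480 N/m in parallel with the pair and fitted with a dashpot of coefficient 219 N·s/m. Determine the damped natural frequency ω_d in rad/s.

Series pair: k_s = k₁k₂/(k₁+k₂) = (2860)(4460)/(2860 + 4460) = 1743 N/m. In parallel with k₃: k_eq = 1743 + 1480 = 3223 N/m.
ω_n = √(k_eq/m) = √(3223/24.2) = 11.54 rad/s.
Critical damping c_c = 2√(k_eq·m) = 2√(3223 × 24.2) = 558.5 N·s/m, so ζ = c/c_c = 219/558.5 = 0.3921.
ω_d = ω_n√(1 − ζ²) = 11.54 × √(1 − 0.154) = 10.62 rad/s.

10.6 rad/s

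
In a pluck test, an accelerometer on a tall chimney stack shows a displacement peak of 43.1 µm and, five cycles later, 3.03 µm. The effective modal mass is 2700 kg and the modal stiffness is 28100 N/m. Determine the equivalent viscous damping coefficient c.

Logarithmic decrement δ = (1/n)·ln(x₀/x_n) = (1/5)·ln(43.1/3.03) = (1/5)·ln(14.22) = 0.5310.
ζ = δ/√(4π² + δ²) = 0.5310/√(39.48 + 0.282) = 0.5310/6.306 = 0.08421.
c = ζ · 2√(km) = 0.08421 × 2√(28100 × 2700) = 0.08421 × 17420 = 1467 N·s/m.

1470 N·s/m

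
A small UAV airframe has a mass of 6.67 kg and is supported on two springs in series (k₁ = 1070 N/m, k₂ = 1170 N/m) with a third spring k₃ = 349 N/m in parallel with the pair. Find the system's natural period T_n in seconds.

0.539 s

Series pair: k_s = k₁k₂/(k₁+k₂) = (1070)(1170)/(1070 + 1170) = 558.9 N/m. In parallel with k₃: k_eq = 558.9 + 349 = 907.9 N/m.
ω_n = √(k_eq/m) = √(907.9/6.67) = √136.1 = 11.67 rad/s.
T_n = 2π/ω_n = 6.283/11.67 = 0.5386 s.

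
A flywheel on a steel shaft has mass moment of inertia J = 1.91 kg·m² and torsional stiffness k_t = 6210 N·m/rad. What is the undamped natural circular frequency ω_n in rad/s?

ω_n = √(k_t/J) = √(6210/1.91) = √3251 = 57.02 rad/s.

57.0 rad/s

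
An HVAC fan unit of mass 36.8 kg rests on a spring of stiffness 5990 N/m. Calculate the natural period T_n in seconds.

ω_n = √(k/m) = √(5990/36.8) = √162.8 = 12.76 rad/s.
T_n = 2π/ω_n = 6.283/12.76 = 0.4925 s.

0.492 s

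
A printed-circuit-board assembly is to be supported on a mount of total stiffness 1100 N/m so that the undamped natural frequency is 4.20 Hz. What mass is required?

1.58 kg

ω_n = 2πf_n = 2π × 4.20 = 26.39 rad/s.
m = k/ω_n² = 1100/26.39² = 1100/696.4 = 1.580 kg.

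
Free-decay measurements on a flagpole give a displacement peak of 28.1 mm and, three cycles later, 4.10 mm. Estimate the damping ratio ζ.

0.102

Logarithmic decrement δ = (1/n)·ln(x₀/x_n) = (1/3)·ln(28.1/4.10) = (1/3)·ln(6.854) = 0.6416.
ζ = δ/√(4π² + δ²) = 0.6416/√(39.48 + 0.412) = 0.6416/6.316 = 0.1016.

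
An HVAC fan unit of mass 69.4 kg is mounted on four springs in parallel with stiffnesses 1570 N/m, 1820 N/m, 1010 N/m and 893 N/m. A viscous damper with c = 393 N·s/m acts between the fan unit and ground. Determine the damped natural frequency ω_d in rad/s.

Parallel springs add: k_eq = 1570 + 1820 + 1010 + 893 = 5293 N/m.
ω_n = √(k_eq/m) = √(5293/69.4) = 8.733 rad/s.
Critical damping c_c = 2√(k_eq·m) = 2√(5293 × 69.4) = 1212 N·s/m, so ζ = c/c_c = 393/1212 = 0.3242.
ω_d = ω_n√(1 − ζ²) = 8.733 × √(1 − 0.105) = 8.261 rad/s.

8.26 rad/s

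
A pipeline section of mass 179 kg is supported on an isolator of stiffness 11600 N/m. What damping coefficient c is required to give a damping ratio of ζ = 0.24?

692 N·s/m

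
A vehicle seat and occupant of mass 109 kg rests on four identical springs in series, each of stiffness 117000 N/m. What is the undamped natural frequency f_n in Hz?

2.61 Hz

Series springs: 1/k_eq = 4/117000, so k_eq = 117000/4 = 29250 N/m.
ω_n = √(k_eq/m) = √(29250/109) = √268.3 = 16.38 rad/s.
f_n = ω_n/(2π) = 16.38/6.283 = 2.607 Hz.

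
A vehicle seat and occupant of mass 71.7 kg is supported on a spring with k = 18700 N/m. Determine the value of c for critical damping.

2320 N·s/m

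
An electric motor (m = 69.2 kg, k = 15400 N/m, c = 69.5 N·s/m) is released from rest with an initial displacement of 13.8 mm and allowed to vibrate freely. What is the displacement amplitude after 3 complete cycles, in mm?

7.31 mm

ζ = c/(2√(km)) = 69.5/(2√(15400 × 69.2)) = 69.5/2065 = 0.03366.
Logarithmic decrement δ = 2πζ/√(1 − ζ²) = 2π × 0.03366/√(1 − 0.00113) = 0.2116.
After n cycles, x_n/x₀ = e^(−nδ), so x_3 = 13.8 × e^(−3 × 0.2116) = 13.8 × 0.5300 = 7.314 mm.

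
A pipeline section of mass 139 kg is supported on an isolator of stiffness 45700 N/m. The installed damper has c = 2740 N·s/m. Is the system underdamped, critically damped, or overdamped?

underdamped

c_c = 2√(k·m) = 5041 N·s/m; ζ = c/c_c = 2740/5041 = 0.544.
Since ζ < 1 the system is underdamped.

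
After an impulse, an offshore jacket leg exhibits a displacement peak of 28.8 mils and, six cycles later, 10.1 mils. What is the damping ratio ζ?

0.0278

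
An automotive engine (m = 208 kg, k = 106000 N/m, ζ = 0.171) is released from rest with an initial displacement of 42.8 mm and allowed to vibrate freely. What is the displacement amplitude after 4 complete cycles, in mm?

Logarithmic decrement δ = 2πζ/√(1 − ζ²) = 2π × 0.1710/√(1 − 0.0292) = 1.090.
After n cycles, x_n/x₀ = e^(−nδ), so x_4 = 42.8 × e^(−4 × 1.090) = 42.8 × 0.01275 = 0.5459 mm.

0.546 mm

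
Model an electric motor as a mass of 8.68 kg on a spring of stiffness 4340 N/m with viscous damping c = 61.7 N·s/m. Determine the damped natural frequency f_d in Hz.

3.51 Hz

ω_n = √(k/m) = √(4340/8.68) = 22.36 rad/s.
Critical damping c_c = 2√(k·m) = 2√(4340 × 8.68) = 388.2 N·s/m, so ζ = c/c_c = 61.7/388.2 = 0.1589.
ω_d = ω_n√(1 − ζ²) = 22.36 × √(1 − 0.0253) = 22.08 rad/s.
f_d = ω_d/(2π) = 3.514 Hz.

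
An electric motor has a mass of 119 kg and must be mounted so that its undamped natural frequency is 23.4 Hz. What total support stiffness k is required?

2570000 N/m

ω_n = 2πf_n = 2π × 23.4 = 147.0 rad/s.
k = m·ω_n² = 119 × 147.0² = 119 × 21620 = 2572000 N/m.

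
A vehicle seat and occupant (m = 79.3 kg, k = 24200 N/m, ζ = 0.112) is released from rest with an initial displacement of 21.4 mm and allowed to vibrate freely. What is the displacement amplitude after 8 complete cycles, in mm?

0.0741 mm

Logarithmic decrement δ = 2πζ/√(1 − ζ²) = 2π × 0.1120/√(1 − 0.0125) = 0.7082.
After n cycles, x_n/x₀ = e^(−nδ), so x_8 = 21.4 × e^(−8 × 0.7082) = 21.4 × 0.003464 = 0.07413 mm.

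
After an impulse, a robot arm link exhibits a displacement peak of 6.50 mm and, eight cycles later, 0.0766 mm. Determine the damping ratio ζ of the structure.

Logarithmic decrement δ = (1/n)·ln(x₀/x_n) = (1/8)·ln(6.50/0.0766) = (1/8)·ln(84.86) = 0.5551.
ζ = δ/√(4π² + δ²) = 0.5551/√(39.48 + 0.308) = 0.5551/6.308 = 0.08801.

0.0880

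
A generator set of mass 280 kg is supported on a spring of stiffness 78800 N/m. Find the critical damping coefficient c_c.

c_c = 2√(k·m) = 2√(78800 × 280) = 2 × 4697 = 9394 N·s/m.

9390 N·s/m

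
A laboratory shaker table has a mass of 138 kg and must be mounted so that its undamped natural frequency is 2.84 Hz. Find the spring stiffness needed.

43900 N/m

ω_n = 2πf_n = 2π × 2.84 = 17.84 rad/s.
k = m·ω_n² = 138 × 17.84² = 138 × 318.4 = 43940 N/m.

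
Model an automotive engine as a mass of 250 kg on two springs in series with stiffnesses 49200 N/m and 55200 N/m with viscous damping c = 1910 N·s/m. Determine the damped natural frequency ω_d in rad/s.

9.46 rad/s

Series springs: 1/k_eq = 1/49200 + 1/55200 = 3.844×10^-5, so k_eq = 26010 N/m.
ω_n = √(k_eq/m) = √(26010/250) = 10.20 rad/s.
Critical damping c_c = 2√(k_eq·m) = 2√(26010 × 250) = 5100 N·s/m, so ζ = c/c_c = 1910/5100 = 0.3745.
ω_d = ω_n√(1 − ζ²) = 10.20 × √(1 − 0.140) = 9.458 rad/s.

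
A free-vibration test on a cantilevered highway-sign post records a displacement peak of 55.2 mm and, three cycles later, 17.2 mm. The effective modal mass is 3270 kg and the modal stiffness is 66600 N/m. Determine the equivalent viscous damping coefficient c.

Logarithmic decrement δ = (1/n)·ln(x₀/x_n) = (1/3)·ln(55.2/17.2) = (1/3)·ln(3.209) = 0.3887.
ζ = δ/√(4π² + δ²) = 0.3887/√(39.48 + 0.151) = 0.3887/6.295 = 0.06174.
c = ζ · 2√(km) = 0.06174 × 2√(66600 × 3270) = 0.06174 × 29510 = 1822 N·s/m.

1820 N·s/m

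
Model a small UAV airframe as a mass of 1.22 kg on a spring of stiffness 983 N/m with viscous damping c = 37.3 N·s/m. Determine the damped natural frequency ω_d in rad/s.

23.9 rad/s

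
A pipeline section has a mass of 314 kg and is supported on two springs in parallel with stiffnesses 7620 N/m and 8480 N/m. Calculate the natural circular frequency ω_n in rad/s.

7.16 rad/s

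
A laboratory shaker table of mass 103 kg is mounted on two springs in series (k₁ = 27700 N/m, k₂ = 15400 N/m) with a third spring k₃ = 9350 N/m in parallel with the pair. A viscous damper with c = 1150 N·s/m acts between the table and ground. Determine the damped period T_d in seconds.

Series pair: k_s = k₁k₂/(k₁+k₂) = (27700)(15400)/(27700 + 15400) = 9897 N/m. In parallel with k₃: k_eq = 9897 + 9350 = 19250 N/m.
ω_n = √(k_eq/m) = √(19250/103) = 13.67 rad/s.
Critical damping c_c = 2√(k_eq·m) = 2√(19250 × 103) = 2816 N·s/m, so ζ = c/c_c = 1150/2816 = 0.4084.
ω_d = ω_n√(1 − ζ²) = 13.67 × √(1 − 0.167) = 12.48 rad/s.
T_d = 2π/ω_d = 0.5035 s.

0.504 s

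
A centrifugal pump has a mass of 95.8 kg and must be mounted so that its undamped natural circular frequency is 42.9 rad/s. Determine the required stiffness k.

k = m·ω_n² = 95.8 × 42.90² = 95.8 × 1840 = 176300 N/m.

176000 N/m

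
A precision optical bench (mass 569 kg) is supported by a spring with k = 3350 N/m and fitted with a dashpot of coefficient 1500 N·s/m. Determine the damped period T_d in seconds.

ω_n = √(k/m) = √(3350/569) = 2.426 rad/s.
Critical damping c_c = 2√(k·m) = 2√(3350 × 569) = 2761 N·s/m, so ζ = c/c_c = 1500/2761 = 0.5432.
ω_d = ω_n√(1 − ζ²) = 2.426 × √(1 − 0.295) = 2.037 rad/s.
T_d = 2π/ω_d = 3.084 s.

3.08 s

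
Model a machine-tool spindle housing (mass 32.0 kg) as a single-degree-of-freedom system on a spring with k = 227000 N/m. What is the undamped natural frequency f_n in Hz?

13.4 Hz

ω_n = √(k/m) = √(227000/32.0) = √7094 = 84.22 rad/s.
f_n = ω_n/(2π) = 84.22/6.283 = 13.40 Hz.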